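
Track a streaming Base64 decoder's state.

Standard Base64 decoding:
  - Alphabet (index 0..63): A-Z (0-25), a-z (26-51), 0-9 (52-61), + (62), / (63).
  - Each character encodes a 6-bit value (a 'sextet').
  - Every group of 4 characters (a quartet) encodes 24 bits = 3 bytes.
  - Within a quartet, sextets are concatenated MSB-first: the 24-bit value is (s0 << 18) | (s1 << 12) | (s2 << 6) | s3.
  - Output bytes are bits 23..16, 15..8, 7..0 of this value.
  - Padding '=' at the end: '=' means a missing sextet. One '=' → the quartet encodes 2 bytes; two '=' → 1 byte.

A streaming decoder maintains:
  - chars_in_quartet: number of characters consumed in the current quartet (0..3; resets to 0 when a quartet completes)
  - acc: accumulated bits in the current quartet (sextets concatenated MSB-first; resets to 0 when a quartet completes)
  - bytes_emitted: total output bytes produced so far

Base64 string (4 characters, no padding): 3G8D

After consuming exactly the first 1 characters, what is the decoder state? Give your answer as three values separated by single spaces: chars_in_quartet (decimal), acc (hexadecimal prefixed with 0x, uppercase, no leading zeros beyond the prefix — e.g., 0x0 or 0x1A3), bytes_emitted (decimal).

After char 0 ('3'=55): chars_in_quartet=1 acc=0x37 bytes_emitted=0

Answer: 1 0x37 0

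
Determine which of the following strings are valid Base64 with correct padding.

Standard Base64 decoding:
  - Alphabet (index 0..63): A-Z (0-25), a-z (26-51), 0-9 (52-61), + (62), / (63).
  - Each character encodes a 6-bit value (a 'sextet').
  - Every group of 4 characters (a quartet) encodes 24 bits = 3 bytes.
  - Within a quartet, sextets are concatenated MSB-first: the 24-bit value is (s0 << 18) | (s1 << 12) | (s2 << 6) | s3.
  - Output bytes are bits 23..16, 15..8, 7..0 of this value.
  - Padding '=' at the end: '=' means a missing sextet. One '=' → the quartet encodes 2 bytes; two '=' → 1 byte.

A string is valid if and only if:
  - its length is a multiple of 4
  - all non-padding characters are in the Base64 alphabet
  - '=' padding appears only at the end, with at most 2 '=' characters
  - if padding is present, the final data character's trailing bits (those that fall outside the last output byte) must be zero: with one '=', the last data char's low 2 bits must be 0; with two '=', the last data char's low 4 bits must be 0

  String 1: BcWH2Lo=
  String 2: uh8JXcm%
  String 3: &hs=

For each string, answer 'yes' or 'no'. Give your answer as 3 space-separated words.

String 1: 'BcWH2Lo=' → valid
String 2: 'uh8JXcm%' → invalid (bad char(s): ['%'])
String 3: '&hs=' → invalid (bad char(s): ['&'])

Answer: yes no no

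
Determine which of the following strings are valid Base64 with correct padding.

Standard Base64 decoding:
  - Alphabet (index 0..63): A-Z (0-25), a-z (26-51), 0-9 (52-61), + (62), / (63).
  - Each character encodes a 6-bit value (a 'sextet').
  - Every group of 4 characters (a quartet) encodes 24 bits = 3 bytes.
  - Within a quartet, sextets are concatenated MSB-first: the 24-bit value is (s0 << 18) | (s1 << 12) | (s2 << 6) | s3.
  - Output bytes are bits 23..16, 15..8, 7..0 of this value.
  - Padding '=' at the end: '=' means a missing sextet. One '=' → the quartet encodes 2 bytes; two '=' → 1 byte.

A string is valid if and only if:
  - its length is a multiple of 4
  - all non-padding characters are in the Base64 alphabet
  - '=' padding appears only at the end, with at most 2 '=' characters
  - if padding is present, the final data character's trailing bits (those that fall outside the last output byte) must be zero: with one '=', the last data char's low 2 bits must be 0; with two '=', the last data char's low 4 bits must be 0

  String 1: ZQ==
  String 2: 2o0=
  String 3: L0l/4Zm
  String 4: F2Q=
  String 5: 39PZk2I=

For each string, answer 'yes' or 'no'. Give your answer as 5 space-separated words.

Answer: yes yes no yes yes

Derivation:
String 1: 'ZQ==' → valid
String 2: '2o0=' → valid
String 3: 'L0l/4Zm' → invalid (len=7 not mult of 4)
String 4: 'F2Q=' → valid
String 5: '39PZk2I=' → valid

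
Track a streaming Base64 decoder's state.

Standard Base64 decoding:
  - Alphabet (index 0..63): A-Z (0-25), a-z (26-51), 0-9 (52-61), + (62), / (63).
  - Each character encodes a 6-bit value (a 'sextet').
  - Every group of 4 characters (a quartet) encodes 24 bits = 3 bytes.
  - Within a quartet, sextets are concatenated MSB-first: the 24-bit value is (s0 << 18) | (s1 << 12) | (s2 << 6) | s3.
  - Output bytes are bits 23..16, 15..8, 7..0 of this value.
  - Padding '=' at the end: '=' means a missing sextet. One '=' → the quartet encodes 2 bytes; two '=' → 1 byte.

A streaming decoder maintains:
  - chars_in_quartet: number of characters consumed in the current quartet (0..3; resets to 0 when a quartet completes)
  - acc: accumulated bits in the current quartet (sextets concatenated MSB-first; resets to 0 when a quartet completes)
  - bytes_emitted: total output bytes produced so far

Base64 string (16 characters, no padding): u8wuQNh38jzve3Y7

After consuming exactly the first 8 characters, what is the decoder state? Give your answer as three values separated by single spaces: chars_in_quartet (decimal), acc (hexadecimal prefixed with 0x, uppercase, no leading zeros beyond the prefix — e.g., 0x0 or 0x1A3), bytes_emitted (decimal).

Answer: 0 0x0 6

Derivation:
After char 0 ('u'=46): chars_in_quartet=1 acc=0x2E bytes_emitted=0
After char 1 ('8'=60): chars_in_quartet=2 acc=0xBBC bytes_emitted=0
After char 2 ('w'=48): chars_in_quartet=3 acc=0x2EF30 bytes_emitted=0
After char 3 ('u'=46): chars_in_quartet=4 acc=0xBBCC2E -> emit BB CC 2E, reset; bytes_emitted=3
After char 4 ('Q'=16): chars_in_quartet=1 acc=0x10 bytes_emitted=3
After char 5 ('N'=13): chars_in_quartet=2 acc=0x40D bytes_emitted=3
After char 6 ('h'=33): chars_in_quartet=3 acc=0x10361 bytes_emitted=3
After char 7 ('3'=55): chars_in_quartet=4 acc=0x40D877 -> emit 40 D8 77, reset; bytes_emitted=6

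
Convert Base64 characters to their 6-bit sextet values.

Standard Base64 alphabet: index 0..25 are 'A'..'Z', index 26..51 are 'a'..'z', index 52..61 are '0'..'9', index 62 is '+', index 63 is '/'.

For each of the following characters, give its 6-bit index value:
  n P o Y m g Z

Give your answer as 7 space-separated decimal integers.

'n': a..z range, 26 + ord('n') − ord('a') = 39
'P': A..Z range, ord('P') − ord('A') = 15
'o': a..z range, 26 + ord('o') − ord('a') = 40
'Y': A..Z range, ord('Y') − ord('A') = 24
'm': a..z range, 26 + ord('m') − ord('a') = 38
'g': a..z range, 26 + ord('g') − ord('a') = 32
'Z': A..Z range, ord('Z') − ord('A') = 25

Answer: 39 15 40 24 38 32 25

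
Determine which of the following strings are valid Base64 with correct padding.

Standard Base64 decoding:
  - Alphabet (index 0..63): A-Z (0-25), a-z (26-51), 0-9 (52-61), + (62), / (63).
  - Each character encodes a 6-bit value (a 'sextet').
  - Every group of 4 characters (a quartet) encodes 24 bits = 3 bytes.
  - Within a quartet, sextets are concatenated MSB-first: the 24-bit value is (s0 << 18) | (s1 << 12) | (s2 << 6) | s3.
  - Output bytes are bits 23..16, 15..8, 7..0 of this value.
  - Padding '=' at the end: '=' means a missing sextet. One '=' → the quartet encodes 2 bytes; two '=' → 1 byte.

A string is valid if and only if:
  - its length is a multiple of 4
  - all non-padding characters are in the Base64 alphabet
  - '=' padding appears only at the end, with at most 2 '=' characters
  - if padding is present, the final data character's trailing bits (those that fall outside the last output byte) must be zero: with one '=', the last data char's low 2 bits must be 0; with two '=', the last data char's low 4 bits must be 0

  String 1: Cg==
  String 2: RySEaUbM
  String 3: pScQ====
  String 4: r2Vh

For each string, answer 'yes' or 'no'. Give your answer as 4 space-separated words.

String 1: 'Cg==' → valid
String 2: 'RySEaUbM' → valid
String 3: 'pScQ====' → invalid (4 pad chars (max 2))
String 4: 'r2Vh' → valid

Answer: yes yes no yes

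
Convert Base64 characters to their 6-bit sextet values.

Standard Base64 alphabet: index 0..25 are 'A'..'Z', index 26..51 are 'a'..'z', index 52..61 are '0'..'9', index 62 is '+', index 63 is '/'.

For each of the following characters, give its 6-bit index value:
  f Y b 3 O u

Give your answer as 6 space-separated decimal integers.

Answer: 31 24 27 55 14 46

Derivation:
'f': a..z range, 26 + ord('f') − ord('a') = 31
'Y': A..Z range, ord('Y') − ord('A') = 24
'b': a..z range, 26 + ord('b') − ord('a') = 27
'3': 0..9 range, 52 + ord('3') − ord('0') = 55
'O': A..Z range, ord('O') − ord('A') = 14
'u': a..z range, 26 + ord('u') − ord('a') = 46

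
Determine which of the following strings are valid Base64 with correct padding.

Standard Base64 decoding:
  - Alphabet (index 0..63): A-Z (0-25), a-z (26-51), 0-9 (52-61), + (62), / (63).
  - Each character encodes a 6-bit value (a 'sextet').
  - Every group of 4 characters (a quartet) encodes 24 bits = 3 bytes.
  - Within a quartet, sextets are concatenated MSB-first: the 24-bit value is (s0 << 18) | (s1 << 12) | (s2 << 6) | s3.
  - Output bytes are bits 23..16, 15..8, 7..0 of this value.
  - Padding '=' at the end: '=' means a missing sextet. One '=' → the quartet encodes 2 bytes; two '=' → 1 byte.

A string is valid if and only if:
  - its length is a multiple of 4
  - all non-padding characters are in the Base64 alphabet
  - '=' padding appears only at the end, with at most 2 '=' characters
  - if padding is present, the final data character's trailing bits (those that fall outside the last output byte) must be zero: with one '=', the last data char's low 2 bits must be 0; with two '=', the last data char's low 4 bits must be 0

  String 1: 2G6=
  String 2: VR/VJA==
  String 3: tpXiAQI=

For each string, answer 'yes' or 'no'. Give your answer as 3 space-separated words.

String 1: '2G6=' → invalid (bad trailing bits)
String 2: 'VR/VJA==' → valid
String 3: 'tpXiAQI=' → valid

Answer: no yes yes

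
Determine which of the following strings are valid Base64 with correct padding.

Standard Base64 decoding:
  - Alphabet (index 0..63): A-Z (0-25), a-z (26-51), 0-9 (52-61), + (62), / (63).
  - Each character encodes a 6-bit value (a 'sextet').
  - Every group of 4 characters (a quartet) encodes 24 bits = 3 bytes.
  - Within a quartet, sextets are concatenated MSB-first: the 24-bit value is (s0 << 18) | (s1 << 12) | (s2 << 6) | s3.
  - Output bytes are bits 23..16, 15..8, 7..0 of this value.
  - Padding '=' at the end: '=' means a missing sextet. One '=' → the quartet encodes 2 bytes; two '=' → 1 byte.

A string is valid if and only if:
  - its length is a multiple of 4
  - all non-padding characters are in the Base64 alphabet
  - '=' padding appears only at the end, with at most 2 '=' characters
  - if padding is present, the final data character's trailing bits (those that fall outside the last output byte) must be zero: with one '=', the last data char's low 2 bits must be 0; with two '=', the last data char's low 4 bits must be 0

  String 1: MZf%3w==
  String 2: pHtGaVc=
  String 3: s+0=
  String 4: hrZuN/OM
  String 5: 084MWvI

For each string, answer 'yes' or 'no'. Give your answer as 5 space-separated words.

Answer: no yes yes yes no

Derivation:
String 1: 'MZf%3w==' → invalid (bad char(s): ['%'])
String 2: 'pHtGaVc=' → valid
String 3: 's+0=' → valid
String 4: 'hrZuN/OM' → valid
String 5: '084MWvI' → invalid (len=7 not mult of 4)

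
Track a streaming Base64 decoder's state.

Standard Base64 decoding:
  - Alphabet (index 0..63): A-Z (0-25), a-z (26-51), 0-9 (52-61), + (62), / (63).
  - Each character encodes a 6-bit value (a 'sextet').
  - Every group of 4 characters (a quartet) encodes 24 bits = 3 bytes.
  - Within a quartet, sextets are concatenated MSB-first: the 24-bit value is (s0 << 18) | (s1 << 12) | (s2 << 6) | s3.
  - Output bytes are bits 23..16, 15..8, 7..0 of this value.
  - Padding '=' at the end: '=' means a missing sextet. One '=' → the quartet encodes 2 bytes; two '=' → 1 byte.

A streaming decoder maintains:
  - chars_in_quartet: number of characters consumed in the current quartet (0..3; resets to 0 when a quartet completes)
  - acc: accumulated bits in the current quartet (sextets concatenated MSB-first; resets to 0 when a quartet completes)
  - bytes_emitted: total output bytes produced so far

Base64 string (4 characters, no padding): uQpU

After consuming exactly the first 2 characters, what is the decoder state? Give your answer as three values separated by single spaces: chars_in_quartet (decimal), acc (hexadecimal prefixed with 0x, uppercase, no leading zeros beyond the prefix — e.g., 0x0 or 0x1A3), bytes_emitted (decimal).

Answer: 2 0xB90 0

Derivation:
After char 0 ('u'=46): chars_in_quartet=1 acc=0x2E bytes_emitted=0
After char 1 ('Q'=16): chars_in_quartet=2 acc=0xB90 bytes_emitted=0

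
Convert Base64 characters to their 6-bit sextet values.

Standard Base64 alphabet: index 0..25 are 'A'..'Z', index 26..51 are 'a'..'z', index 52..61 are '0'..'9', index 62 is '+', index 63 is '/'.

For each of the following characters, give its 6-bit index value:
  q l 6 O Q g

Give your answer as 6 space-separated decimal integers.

'q': a..z range, 26 + ord('q') − ord('a') = 42
'l': a..z range, 26 + ord('l') − ord('a') = 37
'6': 0..9 range, 52 + ord('6') − ord('0') = 58
'O': A..Z range, ord('O') − ord('A') = 14
'Q': A..Z range, ord('Q') − ord('A') = 16
'g': a..z range, 26 + ord('g') − ord('a') = 32

Answer: 42 37 58 14 16 32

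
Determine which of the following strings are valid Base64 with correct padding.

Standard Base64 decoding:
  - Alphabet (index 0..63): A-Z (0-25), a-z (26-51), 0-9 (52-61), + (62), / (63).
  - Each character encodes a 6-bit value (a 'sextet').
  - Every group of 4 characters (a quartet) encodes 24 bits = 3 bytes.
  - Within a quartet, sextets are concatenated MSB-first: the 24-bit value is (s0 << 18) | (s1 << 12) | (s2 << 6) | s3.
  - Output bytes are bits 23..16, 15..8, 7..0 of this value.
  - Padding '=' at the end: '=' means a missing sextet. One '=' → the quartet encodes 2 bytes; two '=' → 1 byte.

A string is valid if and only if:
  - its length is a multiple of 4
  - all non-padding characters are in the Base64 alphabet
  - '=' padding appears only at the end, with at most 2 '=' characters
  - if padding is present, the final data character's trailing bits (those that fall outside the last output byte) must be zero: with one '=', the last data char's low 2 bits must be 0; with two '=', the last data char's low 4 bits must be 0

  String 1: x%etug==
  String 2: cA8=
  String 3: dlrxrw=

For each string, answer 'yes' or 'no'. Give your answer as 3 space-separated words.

String 1: 'x%etug==' → invalid (bad char(s): ['%'])
String 2: 'cA8=' → valid
String 3: 'dlrxrw=' → invalid (len=7 not mult of 4)

Answer: no yes no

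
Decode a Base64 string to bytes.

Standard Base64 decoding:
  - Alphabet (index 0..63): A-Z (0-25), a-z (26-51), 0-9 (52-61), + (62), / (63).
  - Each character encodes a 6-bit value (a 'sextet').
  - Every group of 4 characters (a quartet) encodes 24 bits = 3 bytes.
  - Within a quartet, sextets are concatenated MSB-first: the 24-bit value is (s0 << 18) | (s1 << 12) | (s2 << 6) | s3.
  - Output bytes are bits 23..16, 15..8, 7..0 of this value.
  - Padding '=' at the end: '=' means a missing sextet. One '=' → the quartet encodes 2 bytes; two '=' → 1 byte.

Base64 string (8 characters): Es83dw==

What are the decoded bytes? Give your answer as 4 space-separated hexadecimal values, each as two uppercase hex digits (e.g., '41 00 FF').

Answer: 12 CF 37 77

Derivation:
After char 0 ('E'=4): chars_in_quartet=1 acc=0x4 bytes_emitted=0
After char 1 ('s'=44): chars_in_quartet=2 acc=0x12C bytes_emitted=0
After char 2 ('8'=60): chars_in_quartet=3 acc=0x4B3C bytes_emitted=0
After char 3 ('3'=55): chars_in_quartet=4 acc=0x12CF37 -> emit 12 CF 37, reset; bytes_emitted=3
After char 4 ('d'=29): chars_in_quartet=1 acc=0x1D bytes_emitted=3
After char 5 ('w'=48): chars_in_quartet=2 acc=0x770 bytes_emitted=3
Padding '==': partial quartet acc=0x770 -> emit 77; bytes_emitted=4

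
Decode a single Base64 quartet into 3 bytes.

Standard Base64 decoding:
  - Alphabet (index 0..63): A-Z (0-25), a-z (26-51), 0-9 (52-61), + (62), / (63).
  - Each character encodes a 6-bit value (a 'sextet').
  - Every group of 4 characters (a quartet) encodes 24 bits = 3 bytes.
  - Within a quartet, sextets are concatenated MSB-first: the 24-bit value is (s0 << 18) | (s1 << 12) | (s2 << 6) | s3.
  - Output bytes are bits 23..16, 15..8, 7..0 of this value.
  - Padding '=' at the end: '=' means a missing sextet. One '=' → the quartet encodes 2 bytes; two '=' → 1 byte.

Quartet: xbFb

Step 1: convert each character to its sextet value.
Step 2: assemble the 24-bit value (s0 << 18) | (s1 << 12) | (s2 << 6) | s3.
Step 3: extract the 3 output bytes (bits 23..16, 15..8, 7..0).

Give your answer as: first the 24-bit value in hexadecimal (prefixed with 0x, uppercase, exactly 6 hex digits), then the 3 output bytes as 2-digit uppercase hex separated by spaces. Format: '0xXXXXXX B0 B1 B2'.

Sextets: x=49, b=27, F=5, b=27
24-bit: (49<<18) | (27<<12) | (5<<6) | 27
      = 0xC40000 | 0x01B000 | 0x000140 | 0x00001B
      = 0xC5B15B
Bytes: (v>>16)&0xFF=C5, (v>>8)&0xFF=B1, v&0xFF=5B

Answer: 0xC5B15B C5 B1 5B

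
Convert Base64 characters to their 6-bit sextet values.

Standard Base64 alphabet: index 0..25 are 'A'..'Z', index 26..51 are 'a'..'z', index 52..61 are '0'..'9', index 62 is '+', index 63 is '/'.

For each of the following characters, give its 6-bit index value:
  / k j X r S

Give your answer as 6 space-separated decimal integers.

'/': index 63
'k': a..z range, 26 + ord('k') − ord('a') = 36
'j': a..z range, 26 + ord('j') − ord('a') = 35
'X': A..Z range, ord('X') − ord('A') = 23
'r': a..z range, 26 + ord('r') − ord('a') = 43
'S': A..Z range, ord('S') − ord('A') = 18

Answer: 63 36 35 23 43 18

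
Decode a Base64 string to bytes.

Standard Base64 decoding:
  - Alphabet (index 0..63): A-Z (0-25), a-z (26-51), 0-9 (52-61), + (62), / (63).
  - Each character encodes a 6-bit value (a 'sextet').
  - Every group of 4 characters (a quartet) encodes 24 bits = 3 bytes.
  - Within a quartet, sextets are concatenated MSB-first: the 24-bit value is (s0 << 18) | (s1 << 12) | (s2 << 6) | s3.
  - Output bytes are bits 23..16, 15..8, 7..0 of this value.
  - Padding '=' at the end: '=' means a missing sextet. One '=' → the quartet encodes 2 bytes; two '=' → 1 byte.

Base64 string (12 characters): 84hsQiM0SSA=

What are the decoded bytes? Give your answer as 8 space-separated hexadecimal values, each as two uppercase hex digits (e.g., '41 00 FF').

After char 0 ('8'=60): chars_in_quartet=1 acc=0x3C bytes_emitted=0
After char 1 ('4'=56): chars_in_quartet=2 acc=0xF38 bytes_emitted=0
After char 2 ('h'=33): chars_in_quartet=3 acc=0x3CE21 bytes_emitted=0
After char 3 ('s'=44): chars_in_quartet=4 acc=0xF3886C -> emit F3 88 6C, reset; bytes_emitted=3
After char 4 ('Q'=16): chars_in_quartet=1 acc=0x10 bytes_emitted=3
After char 5 ('i'=34): chars_in_quartet=2 acc=0x422 bytes_emitted=3
After char 6 ('M'=12): chars_in_quartet=3 acc=0x1088C bytes_emitted=3
After char 7 ('0'=52): chars_in_quartet=4 acc=0x422334 -> emit 42 23 34, reset; bytes_emitted=6
After char 8 ('S'=18): chars_in_quartet=1 acc=0x12 bytes_emitted=6
After char 9 ('S'=18): chars_in_quartet=2 acc=0x492 bytes_emitted=6
After char 10 ('A'=0): chars_in_quartet=3 acc=0x12480 bytes_emitted=6
Padding '=': partial quartet acc=0x12480 -> emit 49 20; bytes_emitted=8

Answer: F3 88 6C 42 23 34 49 20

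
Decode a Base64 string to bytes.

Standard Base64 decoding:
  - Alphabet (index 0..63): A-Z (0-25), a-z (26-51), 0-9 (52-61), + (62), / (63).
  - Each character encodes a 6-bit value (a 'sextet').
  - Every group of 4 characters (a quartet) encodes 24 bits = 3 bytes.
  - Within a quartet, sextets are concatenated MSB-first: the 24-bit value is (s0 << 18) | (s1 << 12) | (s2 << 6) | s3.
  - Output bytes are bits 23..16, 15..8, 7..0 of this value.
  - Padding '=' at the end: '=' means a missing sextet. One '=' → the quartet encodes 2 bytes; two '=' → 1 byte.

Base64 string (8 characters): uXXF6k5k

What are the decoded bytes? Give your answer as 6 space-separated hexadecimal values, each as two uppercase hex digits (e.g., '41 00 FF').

Answer: B9 75 C5 EA 4E 64

Derivation:
After char 0 ('u'=46): chars_in_quartet=1 acc=0x2E bytes_emitted=0
After char 1 ('X'=23): chars_in_quartet=2 acc=0xB97 bytes_emitted=0
After char 2 ('X'=23): chars_in_quartet=3 acc=0x2E5D7 bytes_emitted=0
After char 3 ('F'=5): chars_in_quartet=4 acc=0xB975C5 -> emit B9 75 C5, reset; bytes_emitted=3
After char 4 ('6'=58): chars_in_quartet=1 acc=0x3A bytes_emitted=3
After char 5 ('k'=36): chars_in_quartet=2 acc=0xEA4 bytes_emitted=3
After char 6 ('5'=57): chars_in_quartet=3 acc=0x3A939 bytes_emitted=3
After char 7 ('k'=36): chars_in_quartet=4 acc=0xEA4E64 -> emit EA 4E 64, reset; bytes_emitted=6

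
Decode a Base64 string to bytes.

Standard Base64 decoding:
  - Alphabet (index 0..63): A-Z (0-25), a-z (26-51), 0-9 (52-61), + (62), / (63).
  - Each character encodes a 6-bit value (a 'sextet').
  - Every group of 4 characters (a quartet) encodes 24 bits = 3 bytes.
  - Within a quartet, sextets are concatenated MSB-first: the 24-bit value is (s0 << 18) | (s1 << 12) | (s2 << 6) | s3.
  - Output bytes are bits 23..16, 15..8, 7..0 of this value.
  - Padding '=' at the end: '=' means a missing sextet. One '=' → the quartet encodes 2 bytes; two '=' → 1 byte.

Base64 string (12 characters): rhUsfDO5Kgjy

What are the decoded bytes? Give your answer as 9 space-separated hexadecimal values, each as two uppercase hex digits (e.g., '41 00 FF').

After char 0 ('r'=43): chars_in_quartet=1 acc=0x2B bytes_emitted=0
After char 1 ('h'=33): chars_in_quartet=2 acc=0xAE1 bytes_emitted=0
After char 2 ('U'=20): chars_in_quartet=3 acc=0x2B854 bytes_emitted=0
After char 3 ('s'=44): chars_in_quartet=4 acc=0xAE152C -> emit AE 15 2C, reset; bytes_emitted=3
After char 4 ('f'=31): chars_in_quartet=1 acc=0x1F bytes_emitted=3
After char 5 ('D'=3): chars_in_quartet=2 acc=0x7C3 bytes_emitted=3
After char 6 ('O'=14): chars_in_quartet=3 acc=0x1F0CE bytes_emitted=3
After char 7 ('5'=57): chars_in_quartet=4 acc=0x7C33B9 -> emit 7C 33 B9, reset; bytes_emitted=6
After char 8 ('K'=10): chars_in_quartet=1 acc=0xA bytes_emitted=6
After char 9 ('g'=32): chars_in_quartet=2 acc=0x2A0 bytes_emitted=6
After char 10 ('j'=35): chars_in_quartet=3 acc=0xA823 bytes_emitted=6
After char 11 ('y'=50): chars_in_quartet=4 acc=0x2A08F2 -> emit 2A 08 F2, reset; bytes_emitted=9

Answer: AE 15 2C 7C 33 B9 2A 08 F2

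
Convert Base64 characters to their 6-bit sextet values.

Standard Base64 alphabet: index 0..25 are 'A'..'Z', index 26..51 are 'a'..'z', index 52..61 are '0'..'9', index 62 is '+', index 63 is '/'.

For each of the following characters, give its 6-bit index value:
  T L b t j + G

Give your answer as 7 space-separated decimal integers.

Answer: 19 11 27 45 35 62 6

Derivation:
'T': A..Z range, ord('T') − ord('A') = 19
'L': A..Z range, ord('L') − ord('A') = 11
'b': a..z range, 26 + ord('b') − ord('a') = 27
't': a..z range, 26 + ord('t') − ord('a') = 45
'j': a..z range, 26 + ord('j') − ord('a') = 35
'+': index 62
'G': A..Z range, ord('G') − ord('A') = 6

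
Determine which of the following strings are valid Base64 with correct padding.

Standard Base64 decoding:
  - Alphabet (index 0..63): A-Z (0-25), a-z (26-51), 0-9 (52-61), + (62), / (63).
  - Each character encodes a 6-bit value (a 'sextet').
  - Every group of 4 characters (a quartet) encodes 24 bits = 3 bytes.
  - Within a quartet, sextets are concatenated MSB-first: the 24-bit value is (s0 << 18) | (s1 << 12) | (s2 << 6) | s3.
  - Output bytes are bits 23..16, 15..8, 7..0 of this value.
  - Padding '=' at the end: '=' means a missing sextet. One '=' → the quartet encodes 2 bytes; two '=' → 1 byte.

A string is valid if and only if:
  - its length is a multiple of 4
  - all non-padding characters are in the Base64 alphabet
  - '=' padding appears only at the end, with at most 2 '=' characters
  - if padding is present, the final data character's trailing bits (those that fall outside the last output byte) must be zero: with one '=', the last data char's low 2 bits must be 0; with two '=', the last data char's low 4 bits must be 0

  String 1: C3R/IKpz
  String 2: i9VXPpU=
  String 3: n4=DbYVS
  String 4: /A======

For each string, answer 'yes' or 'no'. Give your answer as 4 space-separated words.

String 1: 'C3R/IKpz' → valid
String 2: 'i9VXPpU=' → valid
String 3: 'n4=DbYVS' → invalid (bad char(s): ['=']; '=' in middle)
String 4: '/A======' → invalid (6 pad chars (max 2))

Answer: yes yes no no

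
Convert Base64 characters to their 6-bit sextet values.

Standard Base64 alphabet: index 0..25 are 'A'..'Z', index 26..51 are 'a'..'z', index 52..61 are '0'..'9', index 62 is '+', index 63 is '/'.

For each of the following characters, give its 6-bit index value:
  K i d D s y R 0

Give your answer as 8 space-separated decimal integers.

'K': A..Z range, ord('K') − ord('A') = 10
'i': a..z range, 26 + ord('i') − ord('a') = 34
'd': a..z range, 26 + ord('d') − ord('a') = 29
'D': A..Z range, ord('D') − ord('A') = 3
's': a..z range, 26 + ord('s') − ord('a') = 44
'y': a..z range, 26 + ord('y') − ord('a') = 50
'R': A..Z range, ord('R') − ord('A') = 17
'0': 0..9 range, 52 + ord('0') − ord('0') = 52

Answer: 10 34 29 3 44 50 17 52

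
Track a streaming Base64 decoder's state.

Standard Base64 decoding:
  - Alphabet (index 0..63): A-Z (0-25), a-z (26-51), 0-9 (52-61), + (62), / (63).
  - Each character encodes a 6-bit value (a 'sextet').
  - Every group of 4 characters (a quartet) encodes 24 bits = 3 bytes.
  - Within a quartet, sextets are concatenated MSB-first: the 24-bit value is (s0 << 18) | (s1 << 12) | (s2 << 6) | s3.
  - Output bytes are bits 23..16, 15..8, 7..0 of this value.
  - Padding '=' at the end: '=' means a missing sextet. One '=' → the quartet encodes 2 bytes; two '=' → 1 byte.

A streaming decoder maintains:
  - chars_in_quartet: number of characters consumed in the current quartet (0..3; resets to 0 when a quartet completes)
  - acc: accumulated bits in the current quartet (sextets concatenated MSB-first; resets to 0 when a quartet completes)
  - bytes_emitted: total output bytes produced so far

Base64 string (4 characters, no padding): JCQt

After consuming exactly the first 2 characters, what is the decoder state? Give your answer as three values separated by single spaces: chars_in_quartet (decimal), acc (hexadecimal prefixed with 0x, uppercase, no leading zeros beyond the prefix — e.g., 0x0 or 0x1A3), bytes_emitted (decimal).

After char 0 ('J'=9): chars_in_quartet=1 acc=0x9 bytes_emitted=0
After char 1 ('C'=2): chars_in_quartet=2 acc=0x242 bytes_emitted=0

Answer: 2 0x242 0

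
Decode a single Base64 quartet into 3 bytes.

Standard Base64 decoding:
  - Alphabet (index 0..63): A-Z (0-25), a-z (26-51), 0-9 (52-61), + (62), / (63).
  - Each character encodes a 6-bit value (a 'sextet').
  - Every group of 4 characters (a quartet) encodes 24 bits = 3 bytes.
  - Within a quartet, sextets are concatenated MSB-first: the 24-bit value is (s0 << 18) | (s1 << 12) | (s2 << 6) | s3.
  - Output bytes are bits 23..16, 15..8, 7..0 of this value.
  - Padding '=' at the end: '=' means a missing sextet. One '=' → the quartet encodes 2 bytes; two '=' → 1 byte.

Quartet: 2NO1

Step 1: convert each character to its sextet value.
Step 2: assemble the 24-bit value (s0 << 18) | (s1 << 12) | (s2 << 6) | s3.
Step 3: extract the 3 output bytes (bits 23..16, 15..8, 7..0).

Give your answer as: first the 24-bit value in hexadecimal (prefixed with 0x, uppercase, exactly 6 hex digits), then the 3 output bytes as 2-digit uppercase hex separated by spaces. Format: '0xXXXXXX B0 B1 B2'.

Answer: 0xD8D3B5 D8 D3 B5

Derivation:
Sextets: 2=54, N=13, O=14, 1=53
24-bit: (54<<18) | (13<<12) | (14<<6) | 53
      = 0xD80000 | 0x00D000 | 0x000380 | 0x000035
      = 0xD8D3B5
Bytes: (v>>16)&0xFF=D8, (v>>8)&0xFF=D3, v&0xFF=B5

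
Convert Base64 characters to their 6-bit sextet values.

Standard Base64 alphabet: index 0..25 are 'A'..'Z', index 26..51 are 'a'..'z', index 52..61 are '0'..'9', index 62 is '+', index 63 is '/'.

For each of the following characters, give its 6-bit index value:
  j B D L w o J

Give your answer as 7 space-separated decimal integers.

'j': a..z range, 26 + ord('j') − ord('a') = 35
'B': A..Z range, ord('B') − ord('A') = 1
'D': A..Z range, ord('D') − ord('A') = 3
'L': A..Z range, ord('L') − ord('A') = 11
'w': a..z range, 26 + ord('w') − ord('a') = 48
'o': a..z range, 26 + ord('o') − ord('a') = 40
'J': A..Z range, ord('J') − ord('A') = 9

Answer: 35 1 3 11 48 40 9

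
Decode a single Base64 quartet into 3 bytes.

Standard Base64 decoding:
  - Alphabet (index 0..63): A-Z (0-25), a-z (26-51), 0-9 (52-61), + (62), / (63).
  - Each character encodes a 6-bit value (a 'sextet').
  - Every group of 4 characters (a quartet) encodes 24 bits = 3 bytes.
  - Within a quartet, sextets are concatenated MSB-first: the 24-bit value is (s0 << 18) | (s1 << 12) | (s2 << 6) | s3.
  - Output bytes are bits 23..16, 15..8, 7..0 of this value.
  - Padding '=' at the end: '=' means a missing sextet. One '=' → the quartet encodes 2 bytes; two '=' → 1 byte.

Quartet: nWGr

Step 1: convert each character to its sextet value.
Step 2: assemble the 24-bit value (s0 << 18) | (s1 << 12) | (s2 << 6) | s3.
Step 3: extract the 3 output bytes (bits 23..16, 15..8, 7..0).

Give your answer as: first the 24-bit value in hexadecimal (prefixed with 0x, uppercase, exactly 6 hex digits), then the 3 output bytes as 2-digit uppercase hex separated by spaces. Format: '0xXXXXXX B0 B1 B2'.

Answer: 0x9D61AB 9D 61 AB

Derivation:
Sextets: n=39, W=22, G=6, r=43
24-bit: (39<<18) | (22<<12) | (6<<6) | 43
      = 0x9C0000 | 0x016000 | 0x000180 | 0x00002B
      = 0x9D61AB
Bytes: (v>>16)&0xFF=9D, (v>>8)&0xFF=61, v&0xFF=AB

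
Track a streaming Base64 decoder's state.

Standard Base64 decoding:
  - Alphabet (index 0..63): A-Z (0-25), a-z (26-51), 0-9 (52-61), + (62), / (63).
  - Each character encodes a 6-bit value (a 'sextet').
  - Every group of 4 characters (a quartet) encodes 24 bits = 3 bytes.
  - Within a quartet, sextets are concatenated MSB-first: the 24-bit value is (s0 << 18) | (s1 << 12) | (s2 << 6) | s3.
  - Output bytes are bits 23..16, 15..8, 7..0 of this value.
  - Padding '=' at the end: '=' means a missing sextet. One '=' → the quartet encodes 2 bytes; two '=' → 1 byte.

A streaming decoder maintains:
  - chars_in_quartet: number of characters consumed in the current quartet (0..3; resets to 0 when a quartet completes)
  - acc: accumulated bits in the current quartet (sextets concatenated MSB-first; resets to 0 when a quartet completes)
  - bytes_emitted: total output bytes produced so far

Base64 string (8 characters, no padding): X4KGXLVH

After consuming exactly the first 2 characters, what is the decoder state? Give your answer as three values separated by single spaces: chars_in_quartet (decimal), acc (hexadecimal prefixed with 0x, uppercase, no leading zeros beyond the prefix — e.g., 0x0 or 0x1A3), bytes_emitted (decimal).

Answer: 2 0x5F8 0

Derivation:
After char 0 ('X'=23): chars_in_quartet=1 acc=0x17 bytes_emitted=0
After char 1 ('4'=56): chars_in_quartet=2 acc=0x5F8 bytes_emitted=0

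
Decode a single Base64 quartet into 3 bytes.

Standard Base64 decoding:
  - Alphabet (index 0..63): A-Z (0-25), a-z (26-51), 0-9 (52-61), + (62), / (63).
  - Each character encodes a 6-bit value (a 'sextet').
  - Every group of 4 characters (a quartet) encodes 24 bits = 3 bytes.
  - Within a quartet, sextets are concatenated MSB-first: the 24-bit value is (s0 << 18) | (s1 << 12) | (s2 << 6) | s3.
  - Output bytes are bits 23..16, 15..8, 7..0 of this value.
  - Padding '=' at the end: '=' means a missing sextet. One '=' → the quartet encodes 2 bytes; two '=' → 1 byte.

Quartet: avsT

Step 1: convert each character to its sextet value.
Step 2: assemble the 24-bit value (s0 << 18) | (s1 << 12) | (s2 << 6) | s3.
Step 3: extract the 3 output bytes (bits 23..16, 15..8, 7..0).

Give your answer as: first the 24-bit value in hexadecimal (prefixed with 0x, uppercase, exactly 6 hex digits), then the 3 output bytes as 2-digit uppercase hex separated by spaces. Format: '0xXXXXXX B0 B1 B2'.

Answer: 0x6AFB13 6A FB 13

Derivation:
Sextets: a=26, v=47, s=44, T=19
24-bit: (26<<18) | (47<<12) | (44<<6) | 19
      = 0x680000 | 0x02F000 | 0x000B00 | 0x000013
      = 0x6AFB13
Bytes: (v>>16)&0xFF=6A, (v>>8)&0xFF=FB, v&0xFF=13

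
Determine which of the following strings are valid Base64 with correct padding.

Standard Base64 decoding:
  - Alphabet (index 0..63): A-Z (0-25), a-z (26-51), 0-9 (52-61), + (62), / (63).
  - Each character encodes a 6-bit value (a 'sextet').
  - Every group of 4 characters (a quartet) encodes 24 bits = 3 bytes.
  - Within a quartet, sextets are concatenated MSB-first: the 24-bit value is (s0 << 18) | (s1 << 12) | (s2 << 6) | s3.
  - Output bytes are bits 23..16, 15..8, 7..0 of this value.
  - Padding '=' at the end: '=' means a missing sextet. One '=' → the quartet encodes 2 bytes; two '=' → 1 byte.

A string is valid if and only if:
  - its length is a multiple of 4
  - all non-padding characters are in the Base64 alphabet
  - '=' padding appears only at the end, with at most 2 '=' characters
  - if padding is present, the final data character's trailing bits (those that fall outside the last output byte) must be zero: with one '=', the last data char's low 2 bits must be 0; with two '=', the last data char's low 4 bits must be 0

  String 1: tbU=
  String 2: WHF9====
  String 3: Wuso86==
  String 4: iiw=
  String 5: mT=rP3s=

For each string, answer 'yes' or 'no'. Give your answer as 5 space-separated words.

String 1: 'tbU=' → valid
String 2: 'WHF9====' → invalid (4 pad chars (max 2))
String 3: 'Wuso86==' → invalid (bad trailing bits)
String 4: 'iiw=' → valid
String 5: 'mT=rP3s=' → invalid (bad char(s): ['=']; '=' in middle)

Answer: yes no no yes no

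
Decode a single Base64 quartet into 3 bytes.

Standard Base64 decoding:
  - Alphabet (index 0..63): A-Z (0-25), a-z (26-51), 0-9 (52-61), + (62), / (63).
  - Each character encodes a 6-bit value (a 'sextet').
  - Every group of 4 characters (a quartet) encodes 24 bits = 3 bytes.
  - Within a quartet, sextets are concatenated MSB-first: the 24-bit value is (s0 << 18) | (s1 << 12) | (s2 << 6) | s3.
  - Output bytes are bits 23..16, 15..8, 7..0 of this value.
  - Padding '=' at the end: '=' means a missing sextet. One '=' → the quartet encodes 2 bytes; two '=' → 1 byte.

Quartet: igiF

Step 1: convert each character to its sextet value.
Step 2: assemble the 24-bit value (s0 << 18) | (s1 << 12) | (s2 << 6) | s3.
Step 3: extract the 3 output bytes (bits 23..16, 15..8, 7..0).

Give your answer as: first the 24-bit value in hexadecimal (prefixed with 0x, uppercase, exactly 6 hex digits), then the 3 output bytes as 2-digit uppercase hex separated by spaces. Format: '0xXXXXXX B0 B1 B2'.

Sextets: i=34, g=32, i=34, F=5
24-bit: (34<<18) | (32<<12) | (34<<6) | 5
      = 0x880000 | 0x020000 | 0x000880 | 0x000005
      = 0x8A0885
Bytes: (v>>16)&0xFF=8A, (v>>8)&0xFF=08, v&0xFF=85

Answer: 0x8A0885 8A 08 85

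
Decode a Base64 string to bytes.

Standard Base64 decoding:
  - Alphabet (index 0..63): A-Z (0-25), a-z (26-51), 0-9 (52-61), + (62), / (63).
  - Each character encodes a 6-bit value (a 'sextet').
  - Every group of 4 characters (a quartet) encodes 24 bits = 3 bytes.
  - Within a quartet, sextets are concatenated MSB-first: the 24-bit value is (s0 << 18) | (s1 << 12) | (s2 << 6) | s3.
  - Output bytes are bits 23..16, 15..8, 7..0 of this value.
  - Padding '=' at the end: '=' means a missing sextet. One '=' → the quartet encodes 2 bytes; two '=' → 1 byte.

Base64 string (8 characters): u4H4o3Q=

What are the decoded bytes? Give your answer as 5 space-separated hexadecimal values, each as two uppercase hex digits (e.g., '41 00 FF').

After char 0 ('u'=46): chars_in_quartet=1 acc=0x2E bytes_emitted=0
After char 1 ('4'=56): chars_in_quartet=2 acc=0xBB8 bytes_emitted=0
After char 2 ('H'=7): chars_in_quartet=3 acc=0x2EE07 bytes_emitted=0
After char 3 ('4'=56): chars_in_quartet=4 acc=0xBB81F8 -> emit BB 81 F8, reset; bytes_emitted=3
After char 4 ('o'=40): chars_in_quartet=1 acc=0x28 bytes_emitted=3
After char 5 ('3'=55): chars_in_quartet=2 acc=0xA37 bytes_emitted=3
After char 6 ('Q'=16): chars_in_quartet=3 acc=0x28DD0 bytes_emitted=3
Padding '=': partial quartet acc=0x28DD0 -> emit A3 74; bytes_emitted=5

Answer: BB 81 F8 A3 74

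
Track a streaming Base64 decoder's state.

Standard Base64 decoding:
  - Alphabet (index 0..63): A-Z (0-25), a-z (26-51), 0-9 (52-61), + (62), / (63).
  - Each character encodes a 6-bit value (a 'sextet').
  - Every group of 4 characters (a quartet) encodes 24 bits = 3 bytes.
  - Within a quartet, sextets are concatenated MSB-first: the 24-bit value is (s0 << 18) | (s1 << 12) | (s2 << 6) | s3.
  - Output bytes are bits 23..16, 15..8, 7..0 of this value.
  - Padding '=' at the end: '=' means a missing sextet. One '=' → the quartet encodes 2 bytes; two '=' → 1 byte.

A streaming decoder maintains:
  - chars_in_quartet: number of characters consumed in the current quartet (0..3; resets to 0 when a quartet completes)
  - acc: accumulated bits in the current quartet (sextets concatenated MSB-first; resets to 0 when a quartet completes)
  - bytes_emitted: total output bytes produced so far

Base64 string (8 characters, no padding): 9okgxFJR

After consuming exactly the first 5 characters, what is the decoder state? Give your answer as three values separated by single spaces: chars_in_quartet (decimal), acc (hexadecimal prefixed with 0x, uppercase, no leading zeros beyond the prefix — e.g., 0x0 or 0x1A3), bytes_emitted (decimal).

After char 0 ('9'=61): chars_in_quartet=1 acc=0x3D bytes_emitted=0
After char 1 ('o'=40): chars_in_quartet=2 acc=0xF68 bytes_emitted=0
After char 2 ('k'=36): chars_in_quartet=3 acc=0x3DA24 bytes_emitted=0
After char 3 ('g'=32): chars_in_quartet=4 acc=0xF68920 -> emit F6 89 20, reset; bytes_emitted=3
After char 4 ('x'=49): chars_in_quartet=1 acc=0x31 bytes_emitted=3

Answer: 1 0x31 3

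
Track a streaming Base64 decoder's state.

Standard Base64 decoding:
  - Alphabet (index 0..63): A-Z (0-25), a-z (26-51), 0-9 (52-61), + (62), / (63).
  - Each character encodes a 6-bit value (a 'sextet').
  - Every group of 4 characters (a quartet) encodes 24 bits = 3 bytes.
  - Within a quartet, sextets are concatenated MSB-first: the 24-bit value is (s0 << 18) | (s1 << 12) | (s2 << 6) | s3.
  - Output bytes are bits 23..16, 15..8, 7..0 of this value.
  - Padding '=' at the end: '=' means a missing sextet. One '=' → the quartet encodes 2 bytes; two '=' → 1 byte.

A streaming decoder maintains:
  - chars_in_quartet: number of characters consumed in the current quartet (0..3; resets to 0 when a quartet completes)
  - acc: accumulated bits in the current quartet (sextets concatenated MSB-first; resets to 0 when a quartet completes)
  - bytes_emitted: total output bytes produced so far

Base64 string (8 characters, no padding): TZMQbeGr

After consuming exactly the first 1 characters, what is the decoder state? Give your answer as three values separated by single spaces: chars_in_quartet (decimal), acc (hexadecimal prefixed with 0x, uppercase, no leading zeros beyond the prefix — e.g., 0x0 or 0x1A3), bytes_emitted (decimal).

Answer: 1 0x13 0

Derivation:
After char 0 ('T'=19): chars_in_quartet=1 acc=0x13 bytes_emitted=0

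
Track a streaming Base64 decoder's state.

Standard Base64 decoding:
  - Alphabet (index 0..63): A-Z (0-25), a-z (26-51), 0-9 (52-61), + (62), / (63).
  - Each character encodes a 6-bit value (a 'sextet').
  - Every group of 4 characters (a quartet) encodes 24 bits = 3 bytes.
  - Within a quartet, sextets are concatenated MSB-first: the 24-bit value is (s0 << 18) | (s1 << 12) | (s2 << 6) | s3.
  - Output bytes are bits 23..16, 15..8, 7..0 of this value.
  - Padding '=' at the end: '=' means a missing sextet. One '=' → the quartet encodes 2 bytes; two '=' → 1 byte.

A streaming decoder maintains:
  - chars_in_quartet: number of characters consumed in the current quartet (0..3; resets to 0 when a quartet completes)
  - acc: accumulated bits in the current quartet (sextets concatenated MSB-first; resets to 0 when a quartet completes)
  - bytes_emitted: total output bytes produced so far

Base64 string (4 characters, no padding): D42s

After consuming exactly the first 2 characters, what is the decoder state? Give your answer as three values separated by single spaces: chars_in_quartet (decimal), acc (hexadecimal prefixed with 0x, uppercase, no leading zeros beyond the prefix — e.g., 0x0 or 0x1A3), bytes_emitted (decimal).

Answer: 2 0xF8 0

Derivation:
After char 0 ('D'=3): chars_in_quartet=1 acc=0x3 bytes_emitted=0
After char 1 ('4'=56): chars_in_quartet=2 acc=0xF8 bytes_emitted=0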